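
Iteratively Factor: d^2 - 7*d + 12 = (d - 4)*(d - 3)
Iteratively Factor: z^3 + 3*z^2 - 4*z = (z - 1)*(z^2 + 4*z) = (z - 1)*(z + 4)*(z)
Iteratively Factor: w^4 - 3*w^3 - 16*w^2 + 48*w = (w - 4)*(w^3 + w^2 - 12*w) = w*(w - 4)*(w^2 + w - 12) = w*(w - 4)*(w + 4)*(w - 3)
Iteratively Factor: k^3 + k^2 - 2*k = (k - 1)*(k^2 + 2*k) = (k - 1)*(k + 2)*(k)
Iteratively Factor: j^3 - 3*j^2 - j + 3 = (j - 3)*(j^2 - 1) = (j - 3)*(j + 1)*(j - 1)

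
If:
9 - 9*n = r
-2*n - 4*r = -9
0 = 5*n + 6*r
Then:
No Solution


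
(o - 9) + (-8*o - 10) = -7*o - 19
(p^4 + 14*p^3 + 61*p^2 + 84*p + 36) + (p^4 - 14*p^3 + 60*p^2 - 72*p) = 2*p^4 + 121*p^2 + 12*p + 36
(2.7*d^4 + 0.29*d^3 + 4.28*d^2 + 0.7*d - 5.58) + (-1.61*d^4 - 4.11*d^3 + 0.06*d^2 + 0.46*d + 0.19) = 1.09*d^4 - 3.82*d^3 + 4.34*d^2 + 1.16*d - 5.39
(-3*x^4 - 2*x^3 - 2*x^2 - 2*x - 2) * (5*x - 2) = -15*x^5 - 4*x^4 - 6*x^3 - 6*x^2 - 6*x + 4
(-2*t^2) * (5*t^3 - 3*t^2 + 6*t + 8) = -10*t^5 + 6*t^4 - 12*t^3 - 16*t^2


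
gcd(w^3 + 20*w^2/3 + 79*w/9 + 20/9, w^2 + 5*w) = w + 5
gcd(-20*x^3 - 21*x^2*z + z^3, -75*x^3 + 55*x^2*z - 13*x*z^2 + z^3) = 5*x - z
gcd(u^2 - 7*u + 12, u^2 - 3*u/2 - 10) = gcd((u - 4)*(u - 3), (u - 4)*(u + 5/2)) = u - 4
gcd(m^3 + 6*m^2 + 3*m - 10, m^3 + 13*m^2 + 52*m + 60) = m^2 + 7*m + 10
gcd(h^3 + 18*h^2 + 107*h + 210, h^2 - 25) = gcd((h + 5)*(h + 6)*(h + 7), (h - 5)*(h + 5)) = h + 5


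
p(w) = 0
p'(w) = 0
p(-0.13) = 0.00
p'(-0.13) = 0.00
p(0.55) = 0.00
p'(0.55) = 0.00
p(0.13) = 0.00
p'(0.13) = 0.00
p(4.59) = 0.00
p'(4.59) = 0.00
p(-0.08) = 0.00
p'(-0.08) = 0.00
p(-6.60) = 0.00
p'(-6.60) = 0.00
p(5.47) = 0.00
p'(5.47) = 0.00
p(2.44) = 0.00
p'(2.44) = 0.00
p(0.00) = 0.00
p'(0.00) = 0.00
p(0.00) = 0.00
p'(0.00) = 0.00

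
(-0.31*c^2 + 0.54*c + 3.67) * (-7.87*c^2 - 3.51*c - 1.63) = 2.4397*c^4 - 3.1617*c^3 - 30.273*c^2 - 13.7619*c - 5.9821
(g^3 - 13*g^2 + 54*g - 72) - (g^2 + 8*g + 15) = g^3 - 14*g^2 + 46*g - 87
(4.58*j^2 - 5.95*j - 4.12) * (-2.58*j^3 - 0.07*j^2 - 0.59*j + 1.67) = -11.8164*j^5 + 15.0304*j^4 + 8.3439*j^3 + 11.4475*j^2 - 7.5057*j - 6.8804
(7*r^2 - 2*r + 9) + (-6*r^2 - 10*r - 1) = r^2 - 12*r + 8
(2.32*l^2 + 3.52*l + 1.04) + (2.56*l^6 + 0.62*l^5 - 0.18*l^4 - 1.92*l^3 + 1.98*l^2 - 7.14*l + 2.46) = 2.56*l^6 + 0.62*l^5 - 0.18*l^4 - 1.92*l^3 + 4.3*l^2 - 3.62*l + 3.5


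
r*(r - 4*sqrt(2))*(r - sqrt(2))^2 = r^4 - 6*sqrt(2)*r^3 + 18*r^2 - 8*sqrt(2)*r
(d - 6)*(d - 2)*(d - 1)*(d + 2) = d^4 - 7*d^3 + 2*d^2 + 28*d - 24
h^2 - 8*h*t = h*(h - 8*t)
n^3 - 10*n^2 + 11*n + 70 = (n - 7)*(n - 5)*(n + 2)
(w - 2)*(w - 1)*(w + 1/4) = w^3 - 11*w^2/4 + 5*w/4 + 1/2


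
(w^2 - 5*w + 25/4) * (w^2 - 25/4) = w^4 - 5*w^3 + 125*w/4 - 625/16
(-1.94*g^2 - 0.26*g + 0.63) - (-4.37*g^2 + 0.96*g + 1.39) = 2.43*g^2 - 1.22*g - 0.76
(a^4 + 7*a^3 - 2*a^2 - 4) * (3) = 3*a^4 + 21*a^3 - 6*a^2 - 12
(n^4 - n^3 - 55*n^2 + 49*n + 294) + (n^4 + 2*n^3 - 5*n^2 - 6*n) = 2*n^4 + n^3 - 60*n^2 + 43*n + 294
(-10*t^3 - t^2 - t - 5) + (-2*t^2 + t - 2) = -10*t^3 - 3*t^2 - 7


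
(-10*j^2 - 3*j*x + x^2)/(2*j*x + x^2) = (-5*j + x)/x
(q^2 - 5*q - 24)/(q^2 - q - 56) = (q + 3)/(q + 7)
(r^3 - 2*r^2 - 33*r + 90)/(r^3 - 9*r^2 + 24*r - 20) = (r^2 + 3*r - 18)/(r^2 - 4*r + 4)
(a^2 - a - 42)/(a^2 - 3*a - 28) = (a + 6)/(a + 4)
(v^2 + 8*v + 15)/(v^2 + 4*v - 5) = (v + 3)/(v - 1)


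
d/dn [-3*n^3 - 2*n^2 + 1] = n*(-9*n - 4)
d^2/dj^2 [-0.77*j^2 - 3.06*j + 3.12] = -1.54000000000000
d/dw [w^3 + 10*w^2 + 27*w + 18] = 3*w^2 + 20*w + 27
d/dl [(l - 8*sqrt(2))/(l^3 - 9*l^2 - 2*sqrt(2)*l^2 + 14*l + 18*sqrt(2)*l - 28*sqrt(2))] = (l^3 - 9*l^2 - 2*sqrt(2)*l^2 + 14*l + 18*sqrt(2)*l - (l - 8*sqrt(2))*(3*l^2 - 18*l - 4*sqrt(2)*l + 14 + 18*sqrt(2)) - 28*sqrt(2))/(l^3 - 9*l^2 - 2*sqrt(2)*l^2 + 14*l + 18*sqrt(2)*l - 28*sqrt(2))^2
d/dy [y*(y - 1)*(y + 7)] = 3*y^2 + 12*y - 7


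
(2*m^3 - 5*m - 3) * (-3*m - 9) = -6*m^4 - 18*m^3 + 15*m^2 + 54*m + 27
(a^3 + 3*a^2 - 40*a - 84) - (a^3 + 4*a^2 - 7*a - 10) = -a^2 - 33*a - 74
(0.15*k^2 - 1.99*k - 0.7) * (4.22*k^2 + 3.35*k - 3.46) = 0.633*k^4 - 7.8953*k^3 - 10.1395*k^2 + 4.5404*k + 2.422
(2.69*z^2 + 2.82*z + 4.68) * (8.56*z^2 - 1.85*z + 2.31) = 23.0264*z^4 + 19.1627*z^3 + 41.0577*z^2 - 2.1438*z + 10.8108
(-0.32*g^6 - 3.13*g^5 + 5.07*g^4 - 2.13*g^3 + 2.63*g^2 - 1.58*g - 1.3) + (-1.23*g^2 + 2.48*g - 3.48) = -0.32*g^6 - 3.13*g^5 + 5.07*g^4 - 2.13*g^3 + 1.4*g^2 + 0.9*g - 4.78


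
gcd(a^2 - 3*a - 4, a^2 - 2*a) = 1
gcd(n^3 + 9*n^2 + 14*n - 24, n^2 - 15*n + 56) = 1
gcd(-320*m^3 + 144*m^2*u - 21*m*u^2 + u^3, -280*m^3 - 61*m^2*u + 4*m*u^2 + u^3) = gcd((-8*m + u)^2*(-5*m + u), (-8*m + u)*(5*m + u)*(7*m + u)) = -8*m + u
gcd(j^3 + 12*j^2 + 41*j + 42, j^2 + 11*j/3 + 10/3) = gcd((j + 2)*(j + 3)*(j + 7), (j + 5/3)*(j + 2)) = j + 2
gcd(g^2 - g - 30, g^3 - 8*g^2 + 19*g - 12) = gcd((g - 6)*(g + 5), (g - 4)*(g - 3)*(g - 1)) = 1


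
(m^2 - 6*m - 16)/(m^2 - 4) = (m - 8)/(m - 2)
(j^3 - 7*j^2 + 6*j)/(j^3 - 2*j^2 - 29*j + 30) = j/(j + 5)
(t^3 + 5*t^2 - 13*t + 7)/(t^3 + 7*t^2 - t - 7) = (t - 1)/(t + 1)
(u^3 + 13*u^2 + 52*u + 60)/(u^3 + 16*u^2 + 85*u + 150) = (u + 2)/(u + 5)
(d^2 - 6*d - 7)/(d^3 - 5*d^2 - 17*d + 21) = (d + 1)/(d^2 + 2*d - 3)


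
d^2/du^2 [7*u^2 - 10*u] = 14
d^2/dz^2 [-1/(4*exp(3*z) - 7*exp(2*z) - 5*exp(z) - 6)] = (2*(-12*exp(2*z) + 14*exp(z) + 5)^2*exp(z) + (36*exp(2*z) - 28*exp(z) - 5)*(-4*exp(3*z) + 7*exp(2*z) + 5*exp(z) + 6))*exp(z)/(-4*exp(3*z) + 7*exp(2*z) + 5*exp(z) + 6)^3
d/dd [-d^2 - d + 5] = -2*d - 1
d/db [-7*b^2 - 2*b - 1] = -14*b - 2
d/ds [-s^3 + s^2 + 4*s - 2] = -3*s^2 + 2*s + 4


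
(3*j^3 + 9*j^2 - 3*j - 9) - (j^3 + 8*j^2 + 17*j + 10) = 2*j^3 + j^2 - 20*j - 19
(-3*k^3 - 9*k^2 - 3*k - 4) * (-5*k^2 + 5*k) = 15*k^5 + 30*k^4 - 30*k^3 + 5*k^2 - 20*k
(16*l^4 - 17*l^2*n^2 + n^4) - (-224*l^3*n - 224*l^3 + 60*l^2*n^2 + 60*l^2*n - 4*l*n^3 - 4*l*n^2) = 16*l^4 + 224*l^3*n + 224*l^3 - 77*l^2*n^2 - 60*l^2*n + 4*l*n^3 + 4*l*n^2 + n^4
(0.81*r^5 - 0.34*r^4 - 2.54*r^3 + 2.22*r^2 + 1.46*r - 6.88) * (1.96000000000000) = 1.5876*r^5 - 0.6664*r^4 - 4.9784*r^3 + 4.3512*r^2 + 2.8616*r - 13.4848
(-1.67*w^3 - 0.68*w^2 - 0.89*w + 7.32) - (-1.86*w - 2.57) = -1.67*w^3 - 0.68*w^2 + 0.97*w + 9.89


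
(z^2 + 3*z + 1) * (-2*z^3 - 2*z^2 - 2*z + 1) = -2*z^5 - 8*z^4 - 10*z^3 - 7*z^2 + z + 1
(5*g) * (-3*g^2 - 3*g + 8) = -15*g^3 - 15*g^2 + 40*g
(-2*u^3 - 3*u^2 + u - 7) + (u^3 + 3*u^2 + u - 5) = -u^3 + 2*u - 12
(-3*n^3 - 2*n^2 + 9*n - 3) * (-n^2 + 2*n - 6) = 3*n^5 - 4*n^4 + 5*n^3 + 33*n^2 - 60*n + 18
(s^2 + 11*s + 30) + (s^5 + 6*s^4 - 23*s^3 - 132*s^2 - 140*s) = s^5 + 6*s^4 - 23*s^3 - 131*s^2 - 129*s + 30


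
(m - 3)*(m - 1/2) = m^2 - 7*m/2 + 3/2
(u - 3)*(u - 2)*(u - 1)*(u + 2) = u^4 - 4*u^3 - u^2 + 16*u - 12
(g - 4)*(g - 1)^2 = g^3 - 6*g^2 + 9*g - 4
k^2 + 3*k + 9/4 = (k + 3/2)^2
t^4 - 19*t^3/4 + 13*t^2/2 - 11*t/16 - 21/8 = (t - 2)*(t - 7/4)*(t - 3/2)*(t + 1/2)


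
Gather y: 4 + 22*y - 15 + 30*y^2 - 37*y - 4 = 30*y^2 - 15*y - 15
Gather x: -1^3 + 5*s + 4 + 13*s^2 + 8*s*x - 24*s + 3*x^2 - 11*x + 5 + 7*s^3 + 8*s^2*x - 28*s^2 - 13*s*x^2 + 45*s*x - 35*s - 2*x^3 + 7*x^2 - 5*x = 7*s^3 - 15*s^2 - 54*s - 2*x^3 + x^2*(10 - 13*s) + x*(8*s^2 + 53*s - 16) + 8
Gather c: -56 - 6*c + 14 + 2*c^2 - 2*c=2*c^2 - 8*c - 42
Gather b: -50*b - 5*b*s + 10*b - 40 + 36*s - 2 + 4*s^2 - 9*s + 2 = b*(-5*s - 40) + 4*s^2 + 27*s - 40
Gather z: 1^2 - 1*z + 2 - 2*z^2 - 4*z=-2*z^2 - 5*z + 3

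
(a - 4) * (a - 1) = a^2 - 5*a + 4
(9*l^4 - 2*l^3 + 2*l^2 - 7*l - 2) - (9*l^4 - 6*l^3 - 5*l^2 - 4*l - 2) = 4*l^3 + 7*l^2 - 3*l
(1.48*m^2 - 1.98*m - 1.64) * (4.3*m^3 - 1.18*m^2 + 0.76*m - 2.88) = 6.364*m^5 - 10.2604*m^4 - 3.5908*m^3 - 3.832*m^2 + 4.456*m + 4.7232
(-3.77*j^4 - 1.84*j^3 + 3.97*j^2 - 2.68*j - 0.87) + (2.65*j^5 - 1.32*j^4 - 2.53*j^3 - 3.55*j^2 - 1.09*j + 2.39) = 2.65*j^5 - 5.09*j^4 - 4.37*j^3 + 0.42*j^2 - 3.77*j + 1.52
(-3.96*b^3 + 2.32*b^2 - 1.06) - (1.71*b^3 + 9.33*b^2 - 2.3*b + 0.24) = -5.67*b^3 - 7.01*b^2 + 2.3*b - 1.3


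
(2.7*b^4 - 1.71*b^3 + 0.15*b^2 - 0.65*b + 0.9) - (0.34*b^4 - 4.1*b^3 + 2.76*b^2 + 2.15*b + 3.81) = 2.36*b^4 + 2.39*b^3 - 2.61*b^2 - 2.8*b - 2.91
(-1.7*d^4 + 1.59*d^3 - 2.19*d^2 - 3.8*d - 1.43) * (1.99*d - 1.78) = -3.383*d^5 + 6.1901*d^4 - 7.1883*d^3 - 3.6638*d^2 + 3.9183*d + 2.5454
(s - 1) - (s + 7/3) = -10/3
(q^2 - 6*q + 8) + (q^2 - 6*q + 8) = 2*q^2 - 12*q + 16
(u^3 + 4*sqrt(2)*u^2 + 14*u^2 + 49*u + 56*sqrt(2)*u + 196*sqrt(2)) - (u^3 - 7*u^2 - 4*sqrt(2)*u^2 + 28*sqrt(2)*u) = 8*sqrt(2)*u^2 + 21*u^2 + 28*sqrt(2)*u + 49*u + 196*sqrt(2)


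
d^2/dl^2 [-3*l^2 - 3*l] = -6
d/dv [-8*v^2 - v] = -16*v - 1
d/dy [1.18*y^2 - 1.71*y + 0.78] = 2.36*y - 1.71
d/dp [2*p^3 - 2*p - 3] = 6*p^2 - 2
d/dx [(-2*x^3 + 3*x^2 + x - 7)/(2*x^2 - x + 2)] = (-4*x^4 + 4*x^3 - 17*x^2 + 40*x - 5)/(4*x^4 - 4*x^3 + 9*x^2 - 4*x + 4)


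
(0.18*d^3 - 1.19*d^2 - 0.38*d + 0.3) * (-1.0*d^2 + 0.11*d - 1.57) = -0.18*d^5 + 1.2098*d^4 - 0.0335*d^3 + 1.5265*d^2 + 0.6296*d - 0.471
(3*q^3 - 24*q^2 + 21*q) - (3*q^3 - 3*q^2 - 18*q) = -21*q^2 + 39*q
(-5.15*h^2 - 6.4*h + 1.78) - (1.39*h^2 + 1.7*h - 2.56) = -6.54*h^2 - 8.1*h + 4.34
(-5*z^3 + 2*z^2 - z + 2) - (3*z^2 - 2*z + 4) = -5*z^3 - z^2 + z - 2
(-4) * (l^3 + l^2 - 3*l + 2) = -4*l^3 - 4*l^2 + 12*l - 8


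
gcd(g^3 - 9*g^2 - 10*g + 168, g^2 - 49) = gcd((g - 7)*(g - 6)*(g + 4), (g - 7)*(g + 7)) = g - 7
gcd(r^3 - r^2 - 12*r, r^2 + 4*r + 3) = r + 3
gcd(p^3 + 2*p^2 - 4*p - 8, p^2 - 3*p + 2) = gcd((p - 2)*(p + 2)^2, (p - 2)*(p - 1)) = p - 2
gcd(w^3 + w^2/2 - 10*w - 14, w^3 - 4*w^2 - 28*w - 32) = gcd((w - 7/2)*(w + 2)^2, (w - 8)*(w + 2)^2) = w^2 + 4*w + 4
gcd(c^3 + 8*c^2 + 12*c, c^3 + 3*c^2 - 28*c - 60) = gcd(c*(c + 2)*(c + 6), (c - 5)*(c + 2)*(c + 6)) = c^2 + 8*c + 12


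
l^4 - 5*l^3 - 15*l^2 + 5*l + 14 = (l - 7)*(l - 1)*(l + 1)*(l + 2)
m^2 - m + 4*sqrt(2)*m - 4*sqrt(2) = (m - 1)*(m + 4*sqrt(2))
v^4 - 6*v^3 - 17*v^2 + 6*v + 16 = (v - 8)*(v - 1)*(v + 1)*(v + 2)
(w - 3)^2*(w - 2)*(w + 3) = w^4 - 5*w^3 - 3*w^2 + 45*w - 54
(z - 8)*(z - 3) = z^2 - 11*z + 24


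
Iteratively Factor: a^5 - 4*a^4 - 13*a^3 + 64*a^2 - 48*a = (a + 4)*(a^4 - 8*a^3 + 19*a^2 - 12*a) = a*(a + 4)*(a^3 - 8*a^2 + 19*a - 12) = a*(a - 4)*(a + 4)*(a^2 - 4*a + 3) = a*(a - 4)*(a - 1)*(a + 4)*(a - 3)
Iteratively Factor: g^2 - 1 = (g + 1)*(g - 1)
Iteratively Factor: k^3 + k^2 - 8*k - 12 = (k + 2)*(k^2 - k - 6) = (k + 2)^2*(k - 3)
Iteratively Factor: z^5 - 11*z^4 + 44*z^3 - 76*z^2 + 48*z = (z)*(z^4 - 11*z^3 + 44*z^2 - 76*z + 48) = z*(z - 2)*(z^3 - 9*z^2 + 26*z - 24) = z*(z - 2)^2*(z^2 - 7*z + 12) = z*(z - 4)*(z - 2)^2*(z - 3)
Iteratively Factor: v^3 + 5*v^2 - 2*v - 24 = (v - 2)*(v^2 + 7*v + 12) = (v - 2)*(v + 4)*(v + 3)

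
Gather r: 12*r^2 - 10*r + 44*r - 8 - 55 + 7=12*r^2 + 34*r - 56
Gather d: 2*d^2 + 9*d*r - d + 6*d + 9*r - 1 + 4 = 2*d^2 + d*(9*r + 5) + 9*r + 3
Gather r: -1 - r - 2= -r - 3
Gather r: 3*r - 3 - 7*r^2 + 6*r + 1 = -7*r^2 + 9*r - 2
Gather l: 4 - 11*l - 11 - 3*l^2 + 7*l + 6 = -3*l^2 - 4*l - 1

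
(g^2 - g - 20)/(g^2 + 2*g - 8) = (g - 5)/(g - 2)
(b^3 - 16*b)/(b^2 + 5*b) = (b^2 - 16)/(b + 5)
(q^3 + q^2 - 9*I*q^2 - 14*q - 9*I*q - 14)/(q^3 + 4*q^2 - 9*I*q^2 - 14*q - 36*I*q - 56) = (q + 1)/(q + 4)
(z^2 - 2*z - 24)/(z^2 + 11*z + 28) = (z - 6)/(z + 7)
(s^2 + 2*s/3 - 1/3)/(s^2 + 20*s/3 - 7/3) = (s + 1)/(s + 7)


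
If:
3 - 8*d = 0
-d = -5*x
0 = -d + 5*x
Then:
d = 3/8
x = 3/40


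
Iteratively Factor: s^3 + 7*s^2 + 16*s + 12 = (s + 2)*(s^2 + 5*s + 6) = (s + 2)*(s + 3)*(s + 2)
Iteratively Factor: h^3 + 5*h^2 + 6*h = (h)*(h^2 + 5*h + 6) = h*(h + 3)*(h + 2)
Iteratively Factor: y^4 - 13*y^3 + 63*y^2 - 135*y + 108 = (y - 3)*(y^3 - 10*y^2 + 33*y - 36) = (y - 4)*(y - 3)*(y^2 - 6*y + 9) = (y - 4)*(y - 3)^2*(y - 3)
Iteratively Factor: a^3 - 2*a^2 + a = (a - 1)*(a^2 - a) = a*(a - 1)*(a - 1)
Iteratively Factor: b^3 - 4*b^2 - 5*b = (b)*(b^2 - 4*b - 5) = b*(b + 1)*(b - 5)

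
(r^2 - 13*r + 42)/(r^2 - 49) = (r - 6)/(r + 7)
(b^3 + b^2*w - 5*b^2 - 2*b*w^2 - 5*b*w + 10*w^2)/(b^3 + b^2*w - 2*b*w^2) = (b - 5)/b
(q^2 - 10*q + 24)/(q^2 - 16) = (q - 6)/(q + 4)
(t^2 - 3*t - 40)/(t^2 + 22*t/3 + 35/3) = 3*(t - 8)/(3*t + 7)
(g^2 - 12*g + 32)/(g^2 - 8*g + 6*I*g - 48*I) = (g - 4)/(g + 6*I)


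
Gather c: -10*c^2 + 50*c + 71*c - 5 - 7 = -10*c^2 + 121*c - 12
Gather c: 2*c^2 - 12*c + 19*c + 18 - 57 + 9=2*c^2 + 7*c - 30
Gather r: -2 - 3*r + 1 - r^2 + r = -r^2 - 2*r - 1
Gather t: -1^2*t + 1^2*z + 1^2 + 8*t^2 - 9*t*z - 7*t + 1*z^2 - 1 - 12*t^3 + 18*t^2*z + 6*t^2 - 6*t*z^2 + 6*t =-12*t^3 + t^2*(18*z + 14) + t*(-6*z^2 - 9*z - 2) + z^2 + z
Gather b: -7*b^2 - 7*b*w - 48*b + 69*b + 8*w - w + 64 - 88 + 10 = -7*b^2 + b*(21 - 7*w) + 7*w - 14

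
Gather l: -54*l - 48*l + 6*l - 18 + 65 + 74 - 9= 112 - 96*l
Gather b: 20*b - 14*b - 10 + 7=6*b - 3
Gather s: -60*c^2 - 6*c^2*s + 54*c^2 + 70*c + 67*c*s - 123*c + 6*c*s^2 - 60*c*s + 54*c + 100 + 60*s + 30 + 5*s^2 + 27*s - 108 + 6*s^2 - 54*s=-6*c^2 + c + s^2*(6*c + 11) + s*(-6*c^2 + 7*c + 33) + 22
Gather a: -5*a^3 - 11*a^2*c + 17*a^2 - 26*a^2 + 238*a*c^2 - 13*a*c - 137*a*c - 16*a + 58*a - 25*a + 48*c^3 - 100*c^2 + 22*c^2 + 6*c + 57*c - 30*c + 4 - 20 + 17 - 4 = -5*a^3 + a^2*(-11*c - 9) + a*(238*c^2 - 150*c + 17) + 48*c^3 - 78*c^2 + 33*c - 3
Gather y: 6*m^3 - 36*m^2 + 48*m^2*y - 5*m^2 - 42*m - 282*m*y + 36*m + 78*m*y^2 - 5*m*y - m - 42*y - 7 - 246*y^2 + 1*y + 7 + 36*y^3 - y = 6*m^3 - 41*m^2 - 7*m + 36*y^3 + y^2*(78*m - 246) + y*(48*m^2 - 287*m - 42)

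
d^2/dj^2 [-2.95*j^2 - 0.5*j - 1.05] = -5.90000000000000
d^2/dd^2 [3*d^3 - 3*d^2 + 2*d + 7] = 18*d - 6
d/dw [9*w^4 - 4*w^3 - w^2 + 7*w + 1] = 36*w^3 - 12*w^2 - 2*w + 7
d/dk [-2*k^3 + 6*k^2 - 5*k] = -6*k^2 + 12*k - 5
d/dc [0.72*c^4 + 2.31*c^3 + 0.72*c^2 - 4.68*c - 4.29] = 2.88*c^3 + 6.93*c^2 + 1.44*c - 4.68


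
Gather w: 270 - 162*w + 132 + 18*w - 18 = 384 - 144*w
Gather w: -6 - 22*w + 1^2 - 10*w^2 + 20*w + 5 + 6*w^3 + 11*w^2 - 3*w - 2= 6*w^3 + w^2 - 5*w - 2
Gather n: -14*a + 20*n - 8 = -14*a + 20*n - 8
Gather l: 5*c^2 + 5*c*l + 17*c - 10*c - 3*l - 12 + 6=5*c^2 + 7*c + l*(5*c - 3) - 6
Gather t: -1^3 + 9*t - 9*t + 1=0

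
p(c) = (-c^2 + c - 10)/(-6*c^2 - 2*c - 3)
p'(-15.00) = 0.00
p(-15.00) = 0.19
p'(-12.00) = 0.00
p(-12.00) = 0.20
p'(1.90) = -0.26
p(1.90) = 0.41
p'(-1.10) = 1.73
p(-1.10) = 1.53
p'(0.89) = -1.30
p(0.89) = 1.04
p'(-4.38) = 0.05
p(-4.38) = 0.31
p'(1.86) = -0.27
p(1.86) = 0.42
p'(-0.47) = 2.82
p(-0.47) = 3.16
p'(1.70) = -0.34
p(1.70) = 0.47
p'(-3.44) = 0.10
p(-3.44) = 0.38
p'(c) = (1 - 2*c)/(-6*c^2 - 2*c - 3) + (12*c + 2)*(-c^2 + c - 10)/(-6*c^2 - 2*c - 3)^2 = (8*c^2 - 114*c - 23)/(36*c^4 + 24*c^3 + 40*c^2 + 12*c + 9)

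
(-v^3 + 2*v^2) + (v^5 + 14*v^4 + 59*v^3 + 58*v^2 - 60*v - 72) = v^5 + 14*v^4 + 58*v^3 + 60*v^2 - 60*v - 72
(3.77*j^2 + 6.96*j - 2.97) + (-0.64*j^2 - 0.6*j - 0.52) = 3.13*j^2 + 6.36*j - 3.49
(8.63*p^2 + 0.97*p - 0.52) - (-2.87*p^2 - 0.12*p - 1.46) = 11.5*p^2 + 1.09*p + 0.94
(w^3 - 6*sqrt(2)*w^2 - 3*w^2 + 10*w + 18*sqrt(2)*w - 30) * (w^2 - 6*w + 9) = w^5 - 9*w^4 - 6*sqrt(2)*w^4 + 37*w^3 + 54*sqrt(2)*w^3 - 162*sqrt(2)*w^2 - 117*w^2 + 162*sqrt(2)*w + 270*w - 270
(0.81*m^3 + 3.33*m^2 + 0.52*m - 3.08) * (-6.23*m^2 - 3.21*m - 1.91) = -5.0463*m^5 - 23.346*m^4 - 15.476*m^3 + 11.1589*m^2 + 8.8936*m + 5.8828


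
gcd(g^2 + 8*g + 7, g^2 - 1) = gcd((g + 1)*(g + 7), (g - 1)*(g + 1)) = g + 1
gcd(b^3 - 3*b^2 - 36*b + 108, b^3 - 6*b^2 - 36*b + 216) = b^2 - 36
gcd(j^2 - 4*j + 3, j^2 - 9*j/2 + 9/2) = j - 3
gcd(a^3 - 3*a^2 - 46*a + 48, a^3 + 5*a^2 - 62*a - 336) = a^2 - 2*a - 48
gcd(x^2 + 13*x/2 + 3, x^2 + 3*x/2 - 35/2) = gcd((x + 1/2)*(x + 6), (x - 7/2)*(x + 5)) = 1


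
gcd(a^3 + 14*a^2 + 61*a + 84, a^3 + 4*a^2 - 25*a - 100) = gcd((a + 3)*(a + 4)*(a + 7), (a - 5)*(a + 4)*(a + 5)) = a + 4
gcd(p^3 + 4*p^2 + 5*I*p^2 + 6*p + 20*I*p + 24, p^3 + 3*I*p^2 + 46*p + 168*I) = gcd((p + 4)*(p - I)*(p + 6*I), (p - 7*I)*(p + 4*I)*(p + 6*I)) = p + 6*I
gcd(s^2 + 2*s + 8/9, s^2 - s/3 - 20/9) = s + 4/3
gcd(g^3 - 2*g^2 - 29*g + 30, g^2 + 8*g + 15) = g + 5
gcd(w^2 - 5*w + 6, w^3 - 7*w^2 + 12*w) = w - 3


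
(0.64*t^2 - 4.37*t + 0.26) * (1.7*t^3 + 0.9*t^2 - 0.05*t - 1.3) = 1.088*t^5 - 6.853*t^4 - 3.523*t^3 - 0.3795*t^2 + 5.668*t - 0.338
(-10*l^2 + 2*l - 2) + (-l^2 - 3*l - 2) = -11*l^2 - l - 4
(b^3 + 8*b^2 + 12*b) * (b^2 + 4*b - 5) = b^5 + 12*b^4 + 39*b^3 + 8*b^2 - 60*b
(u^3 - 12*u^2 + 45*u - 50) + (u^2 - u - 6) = u^3 - 11*u^2 + 44*u - 56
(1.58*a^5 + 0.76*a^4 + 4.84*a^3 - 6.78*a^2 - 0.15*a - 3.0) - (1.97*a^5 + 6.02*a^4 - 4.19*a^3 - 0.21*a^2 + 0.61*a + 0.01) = -0.39*a^5 - 5.26*a^4 + 9.03*a^3 - 6.57*a^2 - 0.76*a - 3.01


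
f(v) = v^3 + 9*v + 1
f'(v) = 3*v^2 + 9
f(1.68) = 20.86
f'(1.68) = 17.47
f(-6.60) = -345.90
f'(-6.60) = 139.68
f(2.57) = 41.10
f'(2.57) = 28.81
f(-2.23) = -30.16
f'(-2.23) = 23.92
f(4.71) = 147.88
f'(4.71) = 75.55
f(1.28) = 14.62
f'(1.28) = 13.92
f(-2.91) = -49.83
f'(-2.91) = 34.40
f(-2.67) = -42.06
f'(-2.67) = 30.39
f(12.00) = 1837.00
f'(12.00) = 441.00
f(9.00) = 811.00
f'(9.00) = 252.00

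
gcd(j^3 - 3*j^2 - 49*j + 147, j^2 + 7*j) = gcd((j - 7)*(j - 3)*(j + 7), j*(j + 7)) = j + 7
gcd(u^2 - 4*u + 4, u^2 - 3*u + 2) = u - 2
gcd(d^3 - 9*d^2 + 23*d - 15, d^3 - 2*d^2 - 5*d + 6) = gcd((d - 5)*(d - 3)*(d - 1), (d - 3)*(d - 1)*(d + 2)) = d^2 - 4*d + 3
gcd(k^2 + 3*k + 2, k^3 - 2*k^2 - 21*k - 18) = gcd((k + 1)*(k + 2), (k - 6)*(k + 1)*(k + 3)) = k + 1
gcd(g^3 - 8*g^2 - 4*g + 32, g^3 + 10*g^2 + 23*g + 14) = g + 2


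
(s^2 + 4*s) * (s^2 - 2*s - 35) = s^4 + 2*s^3 - 43*s^2 - 140*s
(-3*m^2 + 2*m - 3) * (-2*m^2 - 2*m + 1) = 6*m^4 + 2*m^3 - m^2 + 8*m - 3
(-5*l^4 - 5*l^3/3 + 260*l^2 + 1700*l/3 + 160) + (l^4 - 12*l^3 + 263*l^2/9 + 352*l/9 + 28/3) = -4*l^4 - 41*l^3/3 + 2603*l^2/9 + 5452*l/9 + 508/3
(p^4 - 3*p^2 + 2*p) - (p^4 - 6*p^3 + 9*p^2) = 6*p^3 - 12*p^2 + 2*p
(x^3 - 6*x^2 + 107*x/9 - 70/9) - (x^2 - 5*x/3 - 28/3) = x^3 - 7*x^2 + 122*x/9 + 14/9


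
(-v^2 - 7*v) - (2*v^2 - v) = -3*v^2 - 6*v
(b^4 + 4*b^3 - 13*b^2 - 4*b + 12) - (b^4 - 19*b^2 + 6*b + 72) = 4*b^3 + 6*b^2 - 10*b - 60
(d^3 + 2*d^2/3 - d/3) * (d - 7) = d^4 - 19*d^3/3 - 5*d^2 + 7*d/3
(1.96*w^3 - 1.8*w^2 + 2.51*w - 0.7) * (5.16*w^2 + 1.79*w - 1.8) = 10.1136*w^5 - 5.7796*w^4 + 6.2016*w^3 + 4.1209*w^2 - 5.771*w + 1.26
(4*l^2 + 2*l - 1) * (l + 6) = 4*l^3 + 26*l^2 + 11*l - 6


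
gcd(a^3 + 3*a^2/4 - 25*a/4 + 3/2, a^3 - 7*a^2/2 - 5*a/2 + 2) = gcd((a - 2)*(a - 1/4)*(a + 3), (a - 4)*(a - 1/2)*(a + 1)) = 1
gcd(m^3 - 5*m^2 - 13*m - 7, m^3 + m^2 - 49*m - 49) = m^2 - 6*m - 7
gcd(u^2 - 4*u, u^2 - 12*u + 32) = u - 4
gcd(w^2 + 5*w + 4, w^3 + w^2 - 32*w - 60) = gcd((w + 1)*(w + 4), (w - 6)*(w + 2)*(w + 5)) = 1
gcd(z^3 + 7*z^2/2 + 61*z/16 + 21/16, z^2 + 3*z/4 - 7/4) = z + 7/4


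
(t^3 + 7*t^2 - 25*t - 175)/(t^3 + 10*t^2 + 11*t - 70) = (t - 5)/(t - 2)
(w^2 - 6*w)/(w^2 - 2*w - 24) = w/(w + 4)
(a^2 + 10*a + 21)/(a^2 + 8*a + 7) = (a + 3)/(a + 1)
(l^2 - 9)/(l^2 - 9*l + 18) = (l + 3)/(l - 6)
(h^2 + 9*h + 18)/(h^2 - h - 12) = (h + 6)/(h - 4)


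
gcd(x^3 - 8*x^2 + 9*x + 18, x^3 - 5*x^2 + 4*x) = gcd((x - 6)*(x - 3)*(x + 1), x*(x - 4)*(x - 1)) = 1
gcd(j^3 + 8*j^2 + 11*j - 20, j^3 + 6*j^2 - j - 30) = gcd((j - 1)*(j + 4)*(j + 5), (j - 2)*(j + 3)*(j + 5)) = j + 5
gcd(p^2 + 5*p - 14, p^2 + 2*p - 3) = 1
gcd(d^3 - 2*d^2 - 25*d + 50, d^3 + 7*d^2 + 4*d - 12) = 1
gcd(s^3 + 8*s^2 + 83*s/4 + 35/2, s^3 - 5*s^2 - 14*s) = s + 2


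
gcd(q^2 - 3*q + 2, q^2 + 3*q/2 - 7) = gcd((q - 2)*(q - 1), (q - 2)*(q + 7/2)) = q - 2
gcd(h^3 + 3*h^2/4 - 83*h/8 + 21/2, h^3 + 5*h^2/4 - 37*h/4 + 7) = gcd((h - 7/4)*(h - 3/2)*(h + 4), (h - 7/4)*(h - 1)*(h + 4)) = h^2 + 9*h/4 - 7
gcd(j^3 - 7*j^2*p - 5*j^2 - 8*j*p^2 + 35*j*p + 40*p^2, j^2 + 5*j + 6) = 1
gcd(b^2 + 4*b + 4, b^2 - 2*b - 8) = b + 2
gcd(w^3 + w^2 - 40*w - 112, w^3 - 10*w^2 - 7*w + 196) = w^2 - 3*w - 28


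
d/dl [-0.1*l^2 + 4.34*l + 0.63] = 4.34 - 0.2*l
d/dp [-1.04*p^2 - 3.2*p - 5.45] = -2.08*p - 3.2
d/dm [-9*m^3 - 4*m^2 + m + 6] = -27*m^2 - 8*m + 1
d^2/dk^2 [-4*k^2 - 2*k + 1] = -8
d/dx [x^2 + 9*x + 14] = 2*x + 9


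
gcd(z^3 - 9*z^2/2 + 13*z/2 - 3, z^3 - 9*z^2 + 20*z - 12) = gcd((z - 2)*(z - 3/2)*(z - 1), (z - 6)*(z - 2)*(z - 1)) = z^2 - 3*z + 2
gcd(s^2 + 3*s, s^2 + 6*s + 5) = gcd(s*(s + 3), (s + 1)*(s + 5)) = 1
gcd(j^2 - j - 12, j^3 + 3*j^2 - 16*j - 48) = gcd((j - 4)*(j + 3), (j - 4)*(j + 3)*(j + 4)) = j^2 - j - 12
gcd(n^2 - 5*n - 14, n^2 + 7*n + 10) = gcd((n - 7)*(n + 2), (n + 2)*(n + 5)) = n + 2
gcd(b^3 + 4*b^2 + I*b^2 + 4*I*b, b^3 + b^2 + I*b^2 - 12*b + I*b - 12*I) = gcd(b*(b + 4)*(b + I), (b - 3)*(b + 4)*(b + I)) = b^2 + b*(4 + I) + 4*I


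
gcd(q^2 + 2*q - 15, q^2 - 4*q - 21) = 1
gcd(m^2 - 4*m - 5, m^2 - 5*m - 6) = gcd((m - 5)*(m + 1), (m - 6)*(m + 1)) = m + 1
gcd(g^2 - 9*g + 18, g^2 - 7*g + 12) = g - 3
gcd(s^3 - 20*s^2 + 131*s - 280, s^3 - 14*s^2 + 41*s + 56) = s^2 - 15*s + 56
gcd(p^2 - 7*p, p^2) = p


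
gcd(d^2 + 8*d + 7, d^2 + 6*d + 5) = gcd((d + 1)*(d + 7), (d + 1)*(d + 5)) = d + 1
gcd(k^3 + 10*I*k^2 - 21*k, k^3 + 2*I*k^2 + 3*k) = k^2 + 3*I*k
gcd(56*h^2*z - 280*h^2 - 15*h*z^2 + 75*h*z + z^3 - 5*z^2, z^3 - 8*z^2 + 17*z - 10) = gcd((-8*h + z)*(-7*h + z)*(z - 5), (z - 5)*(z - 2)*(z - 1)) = z - 5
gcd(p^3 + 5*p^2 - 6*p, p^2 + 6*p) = p^2 + 6*p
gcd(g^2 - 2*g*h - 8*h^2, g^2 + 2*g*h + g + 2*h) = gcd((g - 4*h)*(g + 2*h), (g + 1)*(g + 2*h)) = g + 2*h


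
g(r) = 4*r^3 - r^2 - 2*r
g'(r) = 12*r^2 - 2*r - 2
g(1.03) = 1.25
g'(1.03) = 8.67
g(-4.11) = -286.38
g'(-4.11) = 208.93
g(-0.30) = 0.40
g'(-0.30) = -0.32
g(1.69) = 13.07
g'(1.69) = 28.89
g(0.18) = -0.37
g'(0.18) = -1.97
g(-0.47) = 0.30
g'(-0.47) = 1.59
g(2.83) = 76.99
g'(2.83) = 88.45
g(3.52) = 155.03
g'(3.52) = 139.64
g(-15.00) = -13695.00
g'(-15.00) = 2728.00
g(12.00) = 6744.00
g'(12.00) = 1702.00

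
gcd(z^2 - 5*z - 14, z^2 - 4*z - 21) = z - 7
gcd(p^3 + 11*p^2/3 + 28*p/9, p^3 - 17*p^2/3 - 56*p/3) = p^2 + 7*p/3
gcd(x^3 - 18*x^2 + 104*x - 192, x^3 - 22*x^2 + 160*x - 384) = x^2 - 14*x + 48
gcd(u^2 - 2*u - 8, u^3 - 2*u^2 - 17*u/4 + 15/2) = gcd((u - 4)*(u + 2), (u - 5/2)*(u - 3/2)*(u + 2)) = u + 2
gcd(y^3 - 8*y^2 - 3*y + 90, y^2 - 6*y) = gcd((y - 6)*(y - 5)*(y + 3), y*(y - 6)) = y - 6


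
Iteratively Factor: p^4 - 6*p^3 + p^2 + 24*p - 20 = (p - 5)*(p^3 - p^2 - 4*p + 4) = (p - 5)*(p + 2)*(p^2 - 3*p + 2) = (p - 5)*(p - 1)*(p + 2)*(p - 2)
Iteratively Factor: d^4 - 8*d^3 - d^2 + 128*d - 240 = (d - 5)*(d^3 - 3*d^2 - 16*d + 48) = (d - 5)*(d + 4)*(d^2 - 7*d + 12) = (d - 5)*(d - 3)*(d + 4)*(d - 4)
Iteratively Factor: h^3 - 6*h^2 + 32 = (h - 4)*(h^2 - 2*h - 8) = (h - 4)^2*(h + 2)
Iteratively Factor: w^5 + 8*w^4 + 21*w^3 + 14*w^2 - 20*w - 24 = (w + 3)*(w^4 + 5*w^3 + 6*w^2 - 4*w - 8) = (w + 2)*(w + 3)*(w^3 + 3*w^2 - 4) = (w + 2)^2*(w + 3)*(w^2 + w - 2) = (w + 2)^3*(w + 3)*(w - 1)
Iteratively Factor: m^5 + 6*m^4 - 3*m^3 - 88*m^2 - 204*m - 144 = (m - 4)*(m^4 + 10*m^3 + 37*m^2 + 60*m + 36) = (m - 4)*(m + 3)*(m^3 + 7*m^2 + 16*m + 12) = (m - 4)*(m + 2)*(m + 3)*(m^2 + 5*m + 6) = (m - 4)*(m + 2)*(m + 3)^2*(m + 2)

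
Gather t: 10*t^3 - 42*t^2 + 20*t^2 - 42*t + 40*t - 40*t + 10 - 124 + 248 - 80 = 10*t^3 - 22*t^2 - 42*t + 54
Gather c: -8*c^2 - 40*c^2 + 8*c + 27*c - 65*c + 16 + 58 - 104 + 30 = -48*c^2 - 30*c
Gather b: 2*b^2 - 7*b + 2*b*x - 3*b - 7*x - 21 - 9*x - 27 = 2*b^2 + b*(2*x - 10) - 16*x - 48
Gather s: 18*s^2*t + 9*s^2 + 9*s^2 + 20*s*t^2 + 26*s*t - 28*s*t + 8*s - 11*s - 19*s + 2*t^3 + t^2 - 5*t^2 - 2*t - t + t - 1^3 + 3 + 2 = s^2*(18*t + 18) + s*(20*t^2 - 2*t - 22) + 2*t^3 - 4*t^2 - 2*t + 4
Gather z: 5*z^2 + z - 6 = 5*z^2 + z - 6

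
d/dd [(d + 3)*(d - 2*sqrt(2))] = 2*d - 2*sqrt(2) + 3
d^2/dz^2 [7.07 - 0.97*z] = 0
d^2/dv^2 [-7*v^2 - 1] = -14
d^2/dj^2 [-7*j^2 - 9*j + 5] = -14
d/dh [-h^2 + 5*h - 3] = 5 - 2*h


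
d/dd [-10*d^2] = -20*d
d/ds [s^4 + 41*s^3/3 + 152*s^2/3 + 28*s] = 4*s^3 + 41*s^2 + 304*s/3 + 28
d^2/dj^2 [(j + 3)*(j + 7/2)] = 2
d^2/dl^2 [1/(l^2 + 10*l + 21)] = 2*(-l^2 - 10*l + 4*(l + 5)^2 - 21)/(l^2 + 10*l + 21)^3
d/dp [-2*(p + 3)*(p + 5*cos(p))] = -2*p + 2*(p + 3)*(5*sin(p) - 1) - 10*cos(p)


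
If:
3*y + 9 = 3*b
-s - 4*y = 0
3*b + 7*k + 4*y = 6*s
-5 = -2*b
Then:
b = 5/2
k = 13/14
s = 2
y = -1/2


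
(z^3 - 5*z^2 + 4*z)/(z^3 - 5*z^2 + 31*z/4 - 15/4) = 4*z*(z - 4)/(4*z^2 - 16*z + 15)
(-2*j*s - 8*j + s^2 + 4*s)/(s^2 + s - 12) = (-2*j + s)/(s - 3)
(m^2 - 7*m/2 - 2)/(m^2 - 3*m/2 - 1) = (m - 4)/(m - 2)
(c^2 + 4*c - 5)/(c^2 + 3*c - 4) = (c + 5)/(c + 4)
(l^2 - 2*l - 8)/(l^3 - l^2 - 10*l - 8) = 1/(l + 1)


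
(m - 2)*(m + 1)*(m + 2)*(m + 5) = m^4 + 6*m^3 + m^2 - 24*m - 20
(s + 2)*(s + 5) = s^2 + 7*s + 10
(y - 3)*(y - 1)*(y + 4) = y^3 - 13*y + 12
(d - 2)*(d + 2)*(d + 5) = d^3 + 5*d^2 - 4*d - 20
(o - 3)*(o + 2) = o^2 - o - 6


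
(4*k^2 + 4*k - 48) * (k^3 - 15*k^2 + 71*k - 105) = 4*k^5 - 56*k^4 + 176*k^3 + 584*k^2 - 3828*k + 5040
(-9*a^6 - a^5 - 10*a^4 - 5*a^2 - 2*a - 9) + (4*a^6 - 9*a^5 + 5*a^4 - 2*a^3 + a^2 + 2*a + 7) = -5*a^6 - 10*a^5 - 5*a^4 - 2*a^3 - 4*a^2 - 2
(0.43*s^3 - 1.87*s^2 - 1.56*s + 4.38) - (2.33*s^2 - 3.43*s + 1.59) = 0.43*s^3 - 4.2*s^2 + 1.87*s + 2.79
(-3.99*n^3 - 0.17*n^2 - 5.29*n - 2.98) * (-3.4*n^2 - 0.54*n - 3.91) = 13.566*n^5 + 2.7326*n^4 + 33.6787*n^3 + 13.6533*n^2 + 22.2931*n + 11.6518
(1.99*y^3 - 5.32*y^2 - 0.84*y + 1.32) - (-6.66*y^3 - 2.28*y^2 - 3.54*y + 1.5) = 8.65*y^3 - 3.04*y^2 + 2.7*y - 0.18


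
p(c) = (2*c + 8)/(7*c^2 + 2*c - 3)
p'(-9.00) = 0.00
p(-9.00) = -0.02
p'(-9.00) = 0.00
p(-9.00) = -0.02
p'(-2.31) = 0.18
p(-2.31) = 0.11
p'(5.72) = -0.02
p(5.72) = 0.08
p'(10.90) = -0.00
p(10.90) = 0.04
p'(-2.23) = 0.21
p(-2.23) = 0.13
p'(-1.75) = 0.59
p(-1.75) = 0.30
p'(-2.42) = 0.15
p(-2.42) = 0.10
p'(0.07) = -3.75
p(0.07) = -2.88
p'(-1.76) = 0.57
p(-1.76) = 0.30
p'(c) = (-14*c - 2)*(2*c + 8)/(7*c^2 + 2*c - 3)^2 + 2/(7*c^2 + 2*c - 3) = 2*(7*c^2 + 2*c - 2*(c + 4)*(7*c + 1) - 3)/(7*c^2 + 2*c - 3)^2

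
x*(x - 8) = x^2 - 8*x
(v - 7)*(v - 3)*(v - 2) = v^3 - 12*v^2 + 41*v - 42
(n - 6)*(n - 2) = n^2 - 8*n + 12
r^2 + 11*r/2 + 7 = (r + 2)*(r + 7/2)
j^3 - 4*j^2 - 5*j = j*(j - 5)*(j + 1)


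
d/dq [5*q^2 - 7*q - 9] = 10*q - 7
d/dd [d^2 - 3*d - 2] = 2*d - 3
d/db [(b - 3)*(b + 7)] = 2*b + 4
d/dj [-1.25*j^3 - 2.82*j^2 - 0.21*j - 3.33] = -3.75*j^2 - 5.64*j - 0.21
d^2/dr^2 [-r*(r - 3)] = -2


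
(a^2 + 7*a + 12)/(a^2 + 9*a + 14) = (a^2 + 7*a + 12)/(a^2 + 9*a + 14)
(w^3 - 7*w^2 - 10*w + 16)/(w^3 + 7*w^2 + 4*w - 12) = (w - 8)/(w + 6)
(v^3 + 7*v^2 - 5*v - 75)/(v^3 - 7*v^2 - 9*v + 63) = (v^2 + 10*v + 25)/(v^2 - 4*v - 21)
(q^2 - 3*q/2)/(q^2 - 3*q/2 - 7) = q*(3 - 2*q)/(-2*q^2 + 3*q + 14)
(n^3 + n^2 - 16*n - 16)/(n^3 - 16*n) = (n + 1)/n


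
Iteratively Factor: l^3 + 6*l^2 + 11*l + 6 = (l + 1)*(l^2 + 5*l + 6) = (l + 1)*(l + 2)*(l + 3)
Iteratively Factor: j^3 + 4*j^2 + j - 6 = (j + 3)*(j^2 + j - 2) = (j - 1)*(j + 3)*(j + 2)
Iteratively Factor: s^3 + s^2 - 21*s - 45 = (s + 3)*(s^2 - 2*s - 15) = (s - 5)*(s + 3)*(s + 3)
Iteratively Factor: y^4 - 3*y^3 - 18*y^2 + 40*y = (y - 2)*(y^3 - y^2 - 20*y) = y*(y - 2)*(y^2 - y - 20) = y*(y - 2)*(y + 4)*(y - 5)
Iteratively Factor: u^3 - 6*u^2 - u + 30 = (u - 3)*(u^2 - 3*u - 10) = (u - 5)*(u - 3)*(u + 2)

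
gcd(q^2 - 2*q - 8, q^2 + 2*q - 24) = q - 4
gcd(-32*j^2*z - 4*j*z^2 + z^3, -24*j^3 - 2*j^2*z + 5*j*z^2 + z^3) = 4*j + z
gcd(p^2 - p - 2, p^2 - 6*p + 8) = p - 2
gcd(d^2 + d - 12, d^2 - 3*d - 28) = d + 4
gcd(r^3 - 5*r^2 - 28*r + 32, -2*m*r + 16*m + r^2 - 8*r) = r - 8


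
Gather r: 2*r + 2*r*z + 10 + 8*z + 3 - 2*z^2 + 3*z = r*(2*z + 2) - 2*z^2 + 11*z + 13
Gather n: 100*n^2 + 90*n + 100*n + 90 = 100*n^2 + 190*n + 90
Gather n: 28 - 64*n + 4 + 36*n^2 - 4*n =36*n^2 - 68*n + 32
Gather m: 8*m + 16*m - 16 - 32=24*m - 48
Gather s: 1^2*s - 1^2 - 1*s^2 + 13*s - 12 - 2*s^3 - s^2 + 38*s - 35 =-2*s^3 - 2*s^2 + 52*s - 48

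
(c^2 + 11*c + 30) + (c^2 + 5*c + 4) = 2*c^2 + 16*c + 34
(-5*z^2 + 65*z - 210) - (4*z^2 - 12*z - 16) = -9*z^2 + 77*z - 194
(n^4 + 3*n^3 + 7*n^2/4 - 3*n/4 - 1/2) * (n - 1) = n^5 + 2*n^4 - 5*n^3/4 - 5*n^2/2 + n/4 + 1/2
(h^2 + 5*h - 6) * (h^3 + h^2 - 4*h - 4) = h^5 + 6*h^4 - 5*h^3 - 30*h^2 + 4*h + 24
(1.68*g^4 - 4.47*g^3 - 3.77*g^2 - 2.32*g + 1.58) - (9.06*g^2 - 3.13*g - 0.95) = 1.68*g^4 - 4.47*g^3 - 12.83*g^2 + 0.81*g + 2.53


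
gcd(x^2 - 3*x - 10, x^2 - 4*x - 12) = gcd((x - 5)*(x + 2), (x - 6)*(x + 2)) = x + 2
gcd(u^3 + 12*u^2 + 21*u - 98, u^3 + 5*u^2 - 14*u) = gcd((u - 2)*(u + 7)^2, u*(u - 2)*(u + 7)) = u^2 + 5*u - 14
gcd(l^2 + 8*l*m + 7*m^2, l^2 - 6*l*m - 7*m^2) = l + m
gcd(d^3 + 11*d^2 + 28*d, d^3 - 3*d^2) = d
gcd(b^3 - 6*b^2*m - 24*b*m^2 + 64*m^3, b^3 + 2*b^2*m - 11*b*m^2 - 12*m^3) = b + 4*m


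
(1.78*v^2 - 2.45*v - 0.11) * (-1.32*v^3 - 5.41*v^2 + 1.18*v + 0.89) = -2.3496*v^5 - 6.3958*v^4 + 15.5001*v^3 - 0.7117*v^2 - 2.3103*v - 0.0979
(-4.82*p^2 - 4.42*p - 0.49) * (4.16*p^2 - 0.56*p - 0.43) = -20.0512*p^4 - 15.688*p^3 + 2.5094*p^2 + 2.175*p + 0.2107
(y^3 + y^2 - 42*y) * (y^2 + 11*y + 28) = y^5 + 12*y^4 - 3*y^3 - 434*y^2 - 1176*y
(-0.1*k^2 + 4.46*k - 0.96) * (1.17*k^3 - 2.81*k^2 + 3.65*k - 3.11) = -0.117*k^5 + 5.4992*k^4 - 14.0208*k^3 + 19.2876*k^2 - 17.3746*k + 2.9856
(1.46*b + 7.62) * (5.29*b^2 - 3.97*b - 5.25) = 7.7234*b^3 + 34.5136*b^2 - 37.9164*b - 40.005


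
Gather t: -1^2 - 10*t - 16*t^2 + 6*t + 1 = -16*t^2 - 4*t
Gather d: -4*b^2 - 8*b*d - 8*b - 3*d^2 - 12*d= -4*b^2 - 8*b - 3*d^2 + d*(-8*b - 12)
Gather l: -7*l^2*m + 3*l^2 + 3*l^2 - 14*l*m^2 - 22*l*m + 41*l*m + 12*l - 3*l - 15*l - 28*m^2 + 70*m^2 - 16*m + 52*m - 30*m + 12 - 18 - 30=l^2*(6 - 7*m) + l*(-14*m^2 + 19*m - 6) + 42*m^2 + 6*m - 36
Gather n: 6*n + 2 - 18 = 6*n - 16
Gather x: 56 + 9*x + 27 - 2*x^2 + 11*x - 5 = -2*x^2 + 20*x + 78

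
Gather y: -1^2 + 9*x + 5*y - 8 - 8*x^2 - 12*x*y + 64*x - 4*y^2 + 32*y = -8*x^2 + 73*x - 4*y^2 + y*(37 - 12*x) - 9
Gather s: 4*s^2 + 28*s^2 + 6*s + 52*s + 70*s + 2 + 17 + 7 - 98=32*s^2 + 128*s - 72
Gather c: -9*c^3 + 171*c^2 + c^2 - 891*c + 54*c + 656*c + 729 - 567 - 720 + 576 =-9*c^3 + 172*c^2 - 181*c + 18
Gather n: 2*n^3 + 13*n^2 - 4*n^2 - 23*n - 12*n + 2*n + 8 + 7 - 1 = 2*n^3 + 9*n^2 - 33*n + 14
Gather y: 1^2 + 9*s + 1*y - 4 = 9*s + y - 3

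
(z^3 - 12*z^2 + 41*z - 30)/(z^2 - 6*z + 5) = z - 6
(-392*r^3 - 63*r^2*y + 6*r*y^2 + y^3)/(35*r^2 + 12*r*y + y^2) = (-56*r^2 - r*y + y^2)/(5*r + y)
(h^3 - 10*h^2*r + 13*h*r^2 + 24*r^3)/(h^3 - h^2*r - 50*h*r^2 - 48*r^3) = (h - 3*r)/(h + 6*r)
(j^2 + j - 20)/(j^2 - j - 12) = (j + 5)/(j + 3)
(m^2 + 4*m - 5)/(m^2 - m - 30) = (m - 1)/(m - 6)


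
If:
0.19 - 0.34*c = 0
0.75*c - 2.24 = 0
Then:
No Solution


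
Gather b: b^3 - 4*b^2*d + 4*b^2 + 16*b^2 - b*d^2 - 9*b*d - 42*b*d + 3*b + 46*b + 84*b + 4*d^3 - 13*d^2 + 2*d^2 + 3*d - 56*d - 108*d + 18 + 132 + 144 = b^3 + b^2*(20 - 4*d) + b*(-d^2 - 51*d + 133) + 4*d^3 - 11*d^2 - 161*d + 294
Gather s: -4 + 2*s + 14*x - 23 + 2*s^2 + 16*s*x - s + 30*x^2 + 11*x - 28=2*s^2 + s*(16*x + 1) + 30*x^2 + 25*x - 55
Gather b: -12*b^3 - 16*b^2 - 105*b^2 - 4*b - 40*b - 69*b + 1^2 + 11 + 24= -12*b^3 - 121*b^2 - 113*b + 36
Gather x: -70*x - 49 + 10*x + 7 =-60*x - 42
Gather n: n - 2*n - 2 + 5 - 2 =1 - n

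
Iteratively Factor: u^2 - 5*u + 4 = (u - 1)*(u - 4)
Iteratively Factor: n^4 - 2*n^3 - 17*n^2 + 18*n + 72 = (n - 4)*(n^3 + 2*n^2 - 9*n - 18) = (n - 4)*(n + 2)*(n^2 - 9) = (n - 4)*(n + 2)*(n + 3)*(n - 3)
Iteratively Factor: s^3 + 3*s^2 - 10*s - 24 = (s + 4)*(s^2 - s - 6) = (s + 2)*(s + 4)*(s - 3)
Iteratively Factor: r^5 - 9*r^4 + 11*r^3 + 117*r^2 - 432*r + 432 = (r - 4)*(r^4 - 5*r^3 - 9*r^2 + 81*r - 108) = (r - 4)*(r + 4)*(r^3 - 9*r^2 + 27*r - 27) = (r - 4)*(r - 3)*(r + 4)*(r^2 - 6*r + 9) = (r - 4)*(r - 3)^2*(r + 4)*(r - 3)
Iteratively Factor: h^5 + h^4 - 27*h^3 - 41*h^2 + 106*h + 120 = (h - 2)*(h^4 + 3*h^3 - 21*h^2 - 83*h - 60) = (h - 2)*(h + 3)*(h^3 - 21*h - 20) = (h - 2)*(h + 3)*(h + 4)*(h^2 - 4*h - 5) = (h - 5)*(h - 2)*(h + 3)*(h + 4)*(h + 1)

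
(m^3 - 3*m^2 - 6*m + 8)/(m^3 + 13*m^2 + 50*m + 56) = (m^2 - 5*m + 4)/(m^2 + 11*m + 28)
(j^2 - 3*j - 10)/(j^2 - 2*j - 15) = (j + 2)/(j + 3)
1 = 1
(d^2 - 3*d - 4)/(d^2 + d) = (d - 4)/d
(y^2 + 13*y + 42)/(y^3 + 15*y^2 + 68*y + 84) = 1/(y + 2)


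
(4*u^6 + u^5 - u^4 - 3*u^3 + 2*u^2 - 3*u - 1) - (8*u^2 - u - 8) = 4*u^6 + u^5 - u^4 - 3*u^3 - 6*u^2 - 2*u + 7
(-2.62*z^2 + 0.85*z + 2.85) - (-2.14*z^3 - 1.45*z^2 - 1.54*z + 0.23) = 2.14*z^3 - 1.17*z^2 + 2.39*z + 2.62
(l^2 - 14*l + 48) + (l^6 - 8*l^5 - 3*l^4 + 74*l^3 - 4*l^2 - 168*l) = l^6 - 8*l^5 - 3*l^4 + 74*l^3 - 3*l^2 - 182*l + 48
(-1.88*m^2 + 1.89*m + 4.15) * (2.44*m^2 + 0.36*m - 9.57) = -4.5872*m^4 + 3.9348*m^3 + 28.798*m^2 - 16.5933*m - 39.7155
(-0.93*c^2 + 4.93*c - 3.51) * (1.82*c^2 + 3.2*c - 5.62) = -1.6926*c^4 + 5.9966*c^3 + 14.6144*c^2 - 38.9386*c + 19.7262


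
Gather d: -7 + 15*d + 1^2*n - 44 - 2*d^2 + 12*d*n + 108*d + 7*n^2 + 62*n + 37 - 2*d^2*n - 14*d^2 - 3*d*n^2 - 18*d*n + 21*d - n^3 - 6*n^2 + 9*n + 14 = d^2*(-2*n - 16) + d*(-3*n^2 - 6*n + 144) - n^3 + n^2 + 72*n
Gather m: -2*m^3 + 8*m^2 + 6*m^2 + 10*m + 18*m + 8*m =-2*m^3 + 14*m^2 + 36*m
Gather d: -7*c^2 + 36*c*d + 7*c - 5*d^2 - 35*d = -7*c^2 + 7*c - 5*d^2 + d*(36*c - 35)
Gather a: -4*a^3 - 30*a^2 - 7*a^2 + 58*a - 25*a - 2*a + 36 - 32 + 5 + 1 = -4*a^3 - 37*a^2 + 31*a + 10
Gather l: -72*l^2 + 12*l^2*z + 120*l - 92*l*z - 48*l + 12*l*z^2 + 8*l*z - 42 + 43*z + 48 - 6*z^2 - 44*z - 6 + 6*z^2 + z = l^2*(12*z - 72) + l*(12*z^2 - 84*z + 72)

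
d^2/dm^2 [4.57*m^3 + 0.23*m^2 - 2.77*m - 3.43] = 27.42*m + 0.46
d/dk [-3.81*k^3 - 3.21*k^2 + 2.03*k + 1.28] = -11.43*k^2 - 6.42*k + 2.03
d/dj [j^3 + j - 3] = 3*j^2 + 1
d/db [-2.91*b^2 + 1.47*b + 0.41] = 1.47 - 5.82*b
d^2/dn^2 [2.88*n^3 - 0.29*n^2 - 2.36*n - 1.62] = 17.28*n - 0.58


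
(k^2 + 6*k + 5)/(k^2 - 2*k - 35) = (k + 1)/(k - 7)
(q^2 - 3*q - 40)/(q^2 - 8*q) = (q + 5)/q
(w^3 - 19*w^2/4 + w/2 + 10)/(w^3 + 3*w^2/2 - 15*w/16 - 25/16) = 4*(w^2 - 6*w + 8)/(4*w^2 + w - 5)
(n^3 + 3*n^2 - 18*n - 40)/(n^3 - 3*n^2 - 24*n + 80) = (n + 2)/(n - 4)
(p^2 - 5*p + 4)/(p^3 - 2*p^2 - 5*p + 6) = (p - 4)/(p^2 - p - 6)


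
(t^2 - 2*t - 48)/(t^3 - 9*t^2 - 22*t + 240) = (t + 6)/(t^2 - t - 30)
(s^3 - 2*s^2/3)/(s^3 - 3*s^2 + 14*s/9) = 3*s/(3*s - 7)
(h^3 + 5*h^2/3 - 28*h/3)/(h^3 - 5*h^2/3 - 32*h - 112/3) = h*(3*h - 7)/(3*h^2 - 17*h - 28)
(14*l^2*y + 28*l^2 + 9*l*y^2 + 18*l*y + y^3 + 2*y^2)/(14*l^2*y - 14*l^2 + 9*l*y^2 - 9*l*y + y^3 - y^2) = (y + 2)/(y - 1)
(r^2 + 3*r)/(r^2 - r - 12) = r/(r - 4)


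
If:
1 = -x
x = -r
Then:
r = 1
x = -1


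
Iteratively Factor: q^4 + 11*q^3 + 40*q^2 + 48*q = (q)*(q^3 + 11*q^2 + 40*q + 48) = q*(q + 4)*(q^2 + 7*q + 12) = q*(q + 4)^2*(q + 3)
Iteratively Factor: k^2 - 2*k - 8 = (k + 2)*(k - 4)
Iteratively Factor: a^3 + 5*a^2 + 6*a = (a + 2)*(a^2 + 3*a) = a*(a + 2)*(a + 3)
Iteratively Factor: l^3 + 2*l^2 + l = (l + 1)*(l^2 + l) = l*(l + 1)*(l + 1)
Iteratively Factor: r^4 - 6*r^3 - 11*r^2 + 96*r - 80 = (r - 4)*(r^3 - 2*r^2 - 19*r + 20) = (r - 4)*(r - 1)*(r^2 - r - 20) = (r - 5)*(r - 4)*(r - 1)*(r + 4)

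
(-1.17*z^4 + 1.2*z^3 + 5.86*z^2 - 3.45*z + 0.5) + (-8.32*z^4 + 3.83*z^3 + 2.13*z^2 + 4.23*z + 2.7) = -9.49*z^4 + 5.03*z^3 + 7.99*z^2 + 0.78*z + 3.2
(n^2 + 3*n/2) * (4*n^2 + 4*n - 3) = 4*n^4 + 10*n^3 + 3*n^2 - 9*n/2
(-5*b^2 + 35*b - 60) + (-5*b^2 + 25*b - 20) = -10*b^2 + 60*b - 80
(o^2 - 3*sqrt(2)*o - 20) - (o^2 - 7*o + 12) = -3*sqrt(2)*o + 7*o - 32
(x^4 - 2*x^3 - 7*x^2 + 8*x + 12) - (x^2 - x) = x^4 - 2*x^3 - 8*x^2 + 9*x + 12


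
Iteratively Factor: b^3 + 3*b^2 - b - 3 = (b + 3)*(b^2 - 1) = (b + 1)*(b + 3)*(b - 1)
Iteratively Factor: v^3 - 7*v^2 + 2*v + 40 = (v - 4)*(v^2 - 3*v - 10) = (v - 4)*(v + 2)*(v - 5)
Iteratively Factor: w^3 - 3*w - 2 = (w + 1)*(w^2 - w - 2) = (w - 2)*(w + 1)*(w + 1)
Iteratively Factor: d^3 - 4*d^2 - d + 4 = (d - 4)*(d^2 - 1) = (d - 4)*(d - 1)*(d + 1)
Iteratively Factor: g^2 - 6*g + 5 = (g - 1)*(g - 5)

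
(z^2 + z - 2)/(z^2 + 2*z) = (z - 1)/z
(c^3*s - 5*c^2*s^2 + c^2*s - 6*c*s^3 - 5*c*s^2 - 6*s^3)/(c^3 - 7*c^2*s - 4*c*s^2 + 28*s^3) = s*(c^3 - 5*c^2*s + c^2 - 6*c*s^2 - 5*c*s - 6*s^2)/(c^3 - 7*c^2*s - 4*c*s^2 + 28*s^3)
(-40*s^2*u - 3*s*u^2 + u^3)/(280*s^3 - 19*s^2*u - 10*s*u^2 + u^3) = -u/(7*s - u)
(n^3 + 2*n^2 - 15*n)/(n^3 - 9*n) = (n + 5)/(n + 3)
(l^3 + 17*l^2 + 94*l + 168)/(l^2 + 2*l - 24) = (l^2 + 11*l + 28)/(l - 4)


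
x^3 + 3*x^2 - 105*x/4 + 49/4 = (x - 7/2)*(x - 1/2)*(x + 7)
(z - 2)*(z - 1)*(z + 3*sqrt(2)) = z^3 - 3*z^2 + 3*sqrt(2)*z^2 - 9*sqrt(2)*z + 2*z + 6*sqrt(2)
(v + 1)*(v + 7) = v^2 + 8*v + 7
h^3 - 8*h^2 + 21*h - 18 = (h - 3)^2*(h - 2)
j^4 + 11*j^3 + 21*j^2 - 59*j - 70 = (j - 2)*(j + 1)*(j + 5)*(j + 7)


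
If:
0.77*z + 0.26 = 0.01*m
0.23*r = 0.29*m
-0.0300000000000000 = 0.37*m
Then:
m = -0.08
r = -0.10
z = -0.34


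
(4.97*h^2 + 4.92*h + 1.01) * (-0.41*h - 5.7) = -2.0377*h^3 - 30.3462*h^2 - 28.4581*h - 5.757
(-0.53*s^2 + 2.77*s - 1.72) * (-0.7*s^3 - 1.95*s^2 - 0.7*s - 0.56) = 0.371*s^5 - 0.9055*s^4 - 3.8265*s^3 + 1.7118*s^2 - 0.3472*s + 0.9632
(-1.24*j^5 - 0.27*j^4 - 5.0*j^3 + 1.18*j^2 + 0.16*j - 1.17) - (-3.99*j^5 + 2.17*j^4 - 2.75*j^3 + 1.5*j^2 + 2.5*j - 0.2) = 2.75*j^5 - 2.44*j^4 - 2.25*j^3 - 0.32*j^2 - 2.34*j - 0.97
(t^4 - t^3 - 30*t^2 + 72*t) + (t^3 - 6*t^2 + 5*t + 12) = t^4 - 36*t^2 + 77*t + 12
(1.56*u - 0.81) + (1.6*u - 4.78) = 3.16*u - 5.59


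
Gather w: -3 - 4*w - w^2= -w^2 - 4*w - 3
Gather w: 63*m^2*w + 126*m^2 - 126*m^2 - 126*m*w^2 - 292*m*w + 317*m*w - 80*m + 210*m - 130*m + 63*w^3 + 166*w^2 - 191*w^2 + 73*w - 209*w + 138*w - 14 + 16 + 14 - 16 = 63*w^3 + w^2*(-126*m - 25) + w*(63*m^2 + 25*m + 2)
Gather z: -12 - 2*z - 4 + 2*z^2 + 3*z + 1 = 2*z^2 + z - 15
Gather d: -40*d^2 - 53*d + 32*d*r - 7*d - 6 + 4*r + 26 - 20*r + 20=-40*d^2 + d*(32*r - 60) - 16*r + 40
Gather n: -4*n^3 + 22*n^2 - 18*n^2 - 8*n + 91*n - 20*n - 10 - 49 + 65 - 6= -4*n^3 + 4*n^2 + 63*n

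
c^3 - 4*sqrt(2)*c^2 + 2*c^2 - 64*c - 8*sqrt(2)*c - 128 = (c + 2)*(c - 8*sqrt(2))*(c + 4*sqrt(2))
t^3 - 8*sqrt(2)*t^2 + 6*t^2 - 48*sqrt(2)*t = t*(t + 6)*(t - 8*sqrt(2))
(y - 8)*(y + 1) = y^2 - 7*y - 8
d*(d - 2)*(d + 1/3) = d^3 - 5*d^2/3 - 2*d/3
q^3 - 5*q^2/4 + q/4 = q*(q - 1)*(q - 1/4)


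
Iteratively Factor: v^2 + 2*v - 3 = (v + 3)*(v - 1)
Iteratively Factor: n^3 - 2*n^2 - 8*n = (n + 2)*(n^2 - 4*n) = n*(n + 2)*(n - 4)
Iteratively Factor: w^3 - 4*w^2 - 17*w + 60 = (w - 3)*(w^2 - w - 20) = (w - 5)*(w - 3)*(w + 4)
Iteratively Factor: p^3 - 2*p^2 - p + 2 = (p - 2)*(p^2 - 1) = (p - 2)*(p - 1)*(p + 1)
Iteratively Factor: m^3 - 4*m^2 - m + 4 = (m + 1)*(m^2 - 5*m + 4) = (m - 1)*(m + 1)*(m - 4)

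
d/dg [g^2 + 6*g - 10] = 2*g + 6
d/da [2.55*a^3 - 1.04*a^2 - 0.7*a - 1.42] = 7.65*a^2 - 2.08*a - 0.7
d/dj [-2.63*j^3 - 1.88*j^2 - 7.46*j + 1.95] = -7.89*j^2 - 3.76*j - 7.46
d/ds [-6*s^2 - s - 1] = -12*s - 1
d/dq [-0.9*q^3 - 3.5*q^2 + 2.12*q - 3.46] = -2.7*q^2 - 7.0*q + 2.12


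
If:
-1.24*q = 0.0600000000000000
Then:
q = -0.05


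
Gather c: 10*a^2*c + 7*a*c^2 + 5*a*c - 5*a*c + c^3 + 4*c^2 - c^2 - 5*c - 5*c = c^3 + c^2*(7*a + 3) + c*(10*a^2 - 10)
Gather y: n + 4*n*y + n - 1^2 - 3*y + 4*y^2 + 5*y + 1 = 2*n + 4*y^2 + y*(4*n + 2)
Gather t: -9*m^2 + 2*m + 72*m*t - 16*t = -9*m^2 + 2*m + t*(72*m - 16)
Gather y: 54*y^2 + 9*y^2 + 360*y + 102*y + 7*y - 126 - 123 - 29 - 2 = 63*y^2 + 469*y - 280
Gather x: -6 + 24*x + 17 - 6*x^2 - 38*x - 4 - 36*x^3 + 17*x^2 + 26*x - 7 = -36*x^3 + 11*x^2 + 12*x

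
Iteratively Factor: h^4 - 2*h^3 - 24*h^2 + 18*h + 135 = (h + 3)*(h^3 - 5*h^2 - 9*h + 45) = (h - 3)*(h + 3)*(h^2 - 2*h - 15) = (h - 5)*(h - 3)*(h + 3)*(h + 3)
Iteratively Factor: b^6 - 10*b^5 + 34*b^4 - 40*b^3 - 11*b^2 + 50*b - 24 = (b - 4)*(b^5 - 6*b^4 + 10*b^3 - 11*b + 6) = (b - 4)*(b - 1)*(b^4 - 5*b^3 + 5*b^2 + 5*b - 6) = (b - 4)*(b - 1)*(b + 1)*(b^3 - 6*b^2 + 11*b - 6) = (b - 4)*(b - 1)^2*(b + 1)*(b^2 - 5*b + 6) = (b - 4)*(b - 3)*(b - 1)^2*(b + 1)*(b - 2)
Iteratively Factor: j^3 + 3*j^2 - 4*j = (j - 1)*(j^2 + 4*j) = (j - 1)*(j + 4)*(j)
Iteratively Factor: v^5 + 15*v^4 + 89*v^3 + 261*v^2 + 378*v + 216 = (v + 4)*(v^4 + 11*v^3 + 45*v^2 + 81*v + 54) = (v + 2)*(v + 4)*(v^3 + 9*v^2 + 27*v + 27) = (v + 2)*(v + 3)*(v + 4)*(v^2 + 6*v + 9) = (v + 2)*(v + 3)^2*(v + 4)*(v + 3)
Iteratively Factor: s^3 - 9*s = (s)*(s^2 - 9) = s*(s + 3)*(s - 3)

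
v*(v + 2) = v^2 + 2*v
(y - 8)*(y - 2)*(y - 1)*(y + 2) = y^4 - 9*y^3 + 4*y^2 + 36*y - 32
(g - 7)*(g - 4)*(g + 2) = g^3 - 9*g^2 + 6*g + 56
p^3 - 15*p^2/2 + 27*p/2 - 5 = (p - 5)*(p - 2)*(p - 1/2)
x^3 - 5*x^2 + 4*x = x*(x - 4)*(x - 1)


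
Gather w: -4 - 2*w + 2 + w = -w - 2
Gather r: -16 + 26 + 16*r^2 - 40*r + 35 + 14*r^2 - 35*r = 30*r^2 - 75*r + 45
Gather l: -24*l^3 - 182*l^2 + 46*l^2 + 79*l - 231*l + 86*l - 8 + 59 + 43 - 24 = -24*l^3 - 136*l^2 - 66*l + 70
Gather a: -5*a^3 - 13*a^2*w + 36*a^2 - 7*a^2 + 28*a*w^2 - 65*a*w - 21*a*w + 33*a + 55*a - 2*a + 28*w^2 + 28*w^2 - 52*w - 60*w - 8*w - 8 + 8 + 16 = -5*a^3 + a^2*(29 - 13*w) + a*(28*w^2 - 86*w + 86) + 56*w^2 - 120*w + 16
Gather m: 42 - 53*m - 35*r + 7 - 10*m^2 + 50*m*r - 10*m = -10*m^2 + m*(50*r - 63) - 35*r + 49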